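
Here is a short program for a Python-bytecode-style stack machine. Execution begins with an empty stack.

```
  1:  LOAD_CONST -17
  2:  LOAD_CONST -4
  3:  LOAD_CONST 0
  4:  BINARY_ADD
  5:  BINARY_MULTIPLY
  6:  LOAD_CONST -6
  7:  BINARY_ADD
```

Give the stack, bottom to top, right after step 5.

[68]

LOAD_CONST -17  → [-17]
LOAD_CONST -4   → [-17, -4]
LOAD_CONST 0    → [-17, -4, 0]
BINARY_ADD      → [-17, -4]
BINARY_MULTIPLY → [68]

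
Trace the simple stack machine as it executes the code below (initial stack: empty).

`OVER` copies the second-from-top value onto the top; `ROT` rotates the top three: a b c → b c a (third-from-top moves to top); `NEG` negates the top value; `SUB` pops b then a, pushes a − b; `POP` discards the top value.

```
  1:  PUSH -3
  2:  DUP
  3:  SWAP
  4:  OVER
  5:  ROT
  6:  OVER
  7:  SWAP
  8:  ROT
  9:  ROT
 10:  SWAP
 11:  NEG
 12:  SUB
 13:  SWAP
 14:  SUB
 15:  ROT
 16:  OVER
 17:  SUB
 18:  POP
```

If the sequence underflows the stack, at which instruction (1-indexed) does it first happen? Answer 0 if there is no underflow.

PUSH -3 -> [-3]
DUP     -> [-3, -3]
SWAP    -> [-3, -3]
OVER    -> [-3, -3, -3]
ROT     -> [-3, -3, -3]
OVER    -> [-3, -3, -3, -3]
SWAP    -> [-3, -3, -3, -3]
ROT     -> [-3, -3, -3, -3]
ROT     -> [-3, -3, -3, -3]
SWAP    -> [-3, -3, -3, -3]
NEG     -> [-3, -3, -3, 3]
SUB     -> [-3, -3, -6]
SWAP    -> [-3, -6, -3]
SUB     -> [-3, -3]
ROT  — needs 3 operands, stack has 2 → underflow

15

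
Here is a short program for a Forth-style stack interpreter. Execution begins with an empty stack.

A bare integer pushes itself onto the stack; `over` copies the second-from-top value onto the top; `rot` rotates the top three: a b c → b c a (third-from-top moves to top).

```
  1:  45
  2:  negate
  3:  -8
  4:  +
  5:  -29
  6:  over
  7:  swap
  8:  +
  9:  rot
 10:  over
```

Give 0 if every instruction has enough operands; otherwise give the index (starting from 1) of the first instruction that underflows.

9

45      [45]
negate  [-45]
-8      [-45, -8]
+       [-53]
-29     [-53, -29]
over    [-53, -29, -53]
swap    [-53, -53, -29]
+       [-53, -82]
rot  — needs 3 operands, stack has 2 → underflow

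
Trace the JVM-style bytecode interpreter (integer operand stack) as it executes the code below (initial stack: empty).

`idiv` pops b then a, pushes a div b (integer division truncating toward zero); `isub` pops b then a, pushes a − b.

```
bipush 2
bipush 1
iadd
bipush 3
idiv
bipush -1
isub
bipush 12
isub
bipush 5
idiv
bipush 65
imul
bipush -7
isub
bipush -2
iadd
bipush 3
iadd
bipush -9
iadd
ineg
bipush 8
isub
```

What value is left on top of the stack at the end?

bipush 2  : [2]
bipush 1  : [2, 1]
iadd      : [3]
bipush 3  : [3, 3]
idiv      : [1]
bipush -1 : [1, -1]
isub      : [2]
bipush 12 : [2, 12]
isub      : [-10]
bipush 5  : [-10, 5]
idiv      : [-2]
bipush 65 : [-2, 65]
imul      : [-130]
bipush -7 : [-130, -7]
isub      : [-123]
bipush -2 : [-123, -2]
iadd      : [-125]
bipush 3  : [-125, 3]
iadd      : [-122]
bipush -9 : [-122, -9]
iadd      : [-131]
ineg      : [131]
bipush 8  : [131, 8]
isub      : [123]

123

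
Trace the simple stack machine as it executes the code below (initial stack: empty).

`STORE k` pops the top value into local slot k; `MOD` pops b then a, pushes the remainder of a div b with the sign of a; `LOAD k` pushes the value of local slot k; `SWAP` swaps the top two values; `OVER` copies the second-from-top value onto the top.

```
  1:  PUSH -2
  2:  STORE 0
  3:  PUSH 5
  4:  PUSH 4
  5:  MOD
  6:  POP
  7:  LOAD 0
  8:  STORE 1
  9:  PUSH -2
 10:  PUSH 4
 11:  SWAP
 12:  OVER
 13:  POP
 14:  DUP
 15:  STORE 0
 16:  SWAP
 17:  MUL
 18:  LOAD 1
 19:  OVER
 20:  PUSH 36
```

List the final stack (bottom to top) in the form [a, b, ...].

[-8, -2, -8, 36]

PUSH -2 -> -2
STORE 0 -> (empty)
PUSH 5  -> 5
PUSH 4  -> 5 4
MOD     -> 1
POP     -> (empty)
LOAD 0  -> -2
STORE 1 -> (empty)
PUSH -2 -> -2
PUSH 4  -> -2 4
SWAP    -> 4 -2
OVER    -> 4 -2 4
POP     -> 4 -2
DUP     -> 4 -2 -2
STORE 0 -> 4 -2
SWAP    -> -2 4
MUL     -> -8
LOAD 1  -> -8 -2
OVER    -> -8 -2 -8
PUSH 36 -> -8 -2 -8 36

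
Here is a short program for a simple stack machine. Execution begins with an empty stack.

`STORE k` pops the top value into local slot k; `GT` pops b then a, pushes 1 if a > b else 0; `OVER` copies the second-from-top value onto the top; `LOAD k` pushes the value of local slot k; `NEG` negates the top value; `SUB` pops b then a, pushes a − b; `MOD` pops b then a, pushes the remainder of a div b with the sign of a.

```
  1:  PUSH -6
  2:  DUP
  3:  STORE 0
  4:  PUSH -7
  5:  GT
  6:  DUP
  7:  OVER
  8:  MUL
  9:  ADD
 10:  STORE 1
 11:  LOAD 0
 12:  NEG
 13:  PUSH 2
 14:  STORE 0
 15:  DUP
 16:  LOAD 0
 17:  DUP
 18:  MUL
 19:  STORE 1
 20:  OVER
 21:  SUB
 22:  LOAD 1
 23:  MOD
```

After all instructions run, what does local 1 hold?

PUSH -6  -6
DUP      -6 -6
STORE 0  -6
PUSH -7  -6 -7
GT       1
DUP      1 1
OVER     1 1 1
MUL      1 1
ADD      2
STORE 1  (empty)
LOAD 0   -6
NEG      6
PUSH 2   6 2
STORE 0  6
DUP      6 6
LOAD 0   6 6 2
DUP      6 6 2 2
MUL      6 6 4
STORE 1  6 6
OVER     6 6 6
SUB      6 0
LOAD 1   6 0 4
MOD      6 0

4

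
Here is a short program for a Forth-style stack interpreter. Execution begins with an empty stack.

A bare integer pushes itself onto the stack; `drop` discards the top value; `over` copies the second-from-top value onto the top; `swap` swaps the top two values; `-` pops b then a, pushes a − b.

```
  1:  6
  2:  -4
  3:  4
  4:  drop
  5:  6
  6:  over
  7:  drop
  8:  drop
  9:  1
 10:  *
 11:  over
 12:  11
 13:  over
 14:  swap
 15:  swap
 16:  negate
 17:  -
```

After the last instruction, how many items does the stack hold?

4

6       6
-4      6 -4
4       6 -4 4
drop    6 -4
6       6 -4 6
over    6 -4 6 -4
drop    6 -4 6
drop    6 -4
1       6 -4 1
*       6 -4
over    6 -4 6
11      6 -4 6 11
over    6 -4 6 11 6
swap    6 -4 6 6 11
swap    6 -4 6 11 6
negate  6 -4 6 11 -6
-       6 -4 6 17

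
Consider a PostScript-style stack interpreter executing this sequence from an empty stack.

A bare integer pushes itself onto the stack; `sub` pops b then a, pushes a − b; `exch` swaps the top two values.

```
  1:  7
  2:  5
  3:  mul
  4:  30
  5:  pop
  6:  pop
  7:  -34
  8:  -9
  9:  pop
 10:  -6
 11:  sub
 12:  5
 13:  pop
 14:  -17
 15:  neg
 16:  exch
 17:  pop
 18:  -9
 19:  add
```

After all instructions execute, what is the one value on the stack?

8

7     7
5     7 5
mul   35
30    35 30
pop   35
pop   (empty)
-34   -34
-9    -34 -9
pop   -34
-6    -34 -6
sub   -28
5     -28 5
pop   -28
-17   -28 -17
neg   -28 17
exch  17 -28
pop   17
-9    17 -9
add   8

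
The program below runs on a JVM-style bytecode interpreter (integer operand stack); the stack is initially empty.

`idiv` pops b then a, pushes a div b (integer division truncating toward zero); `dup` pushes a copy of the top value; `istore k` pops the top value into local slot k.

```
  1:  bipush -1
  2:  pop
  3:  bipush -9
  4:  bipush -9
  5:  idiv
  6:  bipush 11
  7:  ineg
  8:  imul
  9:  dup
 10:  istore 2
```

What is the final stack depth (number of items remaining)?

bipush -1  [-1]
pop        []
bipush -9  [-9]
bipush -9  [-9, -9]
idiv       [1]
bipush 11  [1, 11]
ineg       [1, -11]
imul       [-11]
dup        [-11, -11]
istore 2   [-11]

1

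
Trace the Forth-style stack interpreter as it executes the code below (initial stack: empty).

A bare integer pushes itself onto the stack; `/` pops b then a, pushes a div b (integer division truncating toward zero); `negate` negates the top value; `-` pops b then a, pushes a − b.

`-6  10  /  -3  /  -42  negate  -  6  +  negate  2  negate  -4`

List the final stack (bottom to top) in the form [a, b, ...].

[36, -2, -4]

-6     : [-6]
10     : [-6, 10]
/      : [0]
-3     : [0, -3]
/      : [0]
-42    : [0, -42]
negate : [0, 42]
-      : [-42]
6      : [-42, 6]
+      : [-36]
negate : [36]
2      : [36, 2]
negate : [36, -2]
-4     : [36, -2, -4]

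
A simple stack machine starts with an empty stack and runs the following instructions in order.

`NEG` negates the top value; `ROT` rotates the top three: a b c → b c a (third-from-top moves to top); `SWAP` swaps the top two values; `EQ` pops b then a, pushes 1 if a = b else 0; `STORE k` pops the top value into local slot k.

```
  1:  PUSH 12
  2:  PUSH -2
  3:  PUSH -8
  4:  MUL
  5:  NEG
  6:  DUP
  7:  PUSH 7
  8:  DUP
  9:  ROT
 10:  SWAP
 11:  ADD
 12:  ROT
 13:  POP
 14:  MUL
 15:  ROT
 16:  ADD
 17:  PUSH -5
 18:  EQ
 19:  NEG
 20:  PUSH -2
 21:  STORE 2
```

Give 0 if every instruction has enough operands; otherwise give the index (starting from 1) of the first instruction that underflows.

PUSH 12 → [12]
PUSH -2 → [12, -2]
PUSH -8 → [12, -2, -8]
MUL     → [12, 16]
NEG     → [12, -16]
DUP     → [12, -16, -16]
PUSH 7  → [12, -16, -16, 7]
DUP     → [12, -16, -16, 7, 7]
ROT     → [12, -16, 7, 7, -16]
SWAP    → [12, -16, 7, -16, 7]
ADD     → [12, -16, 7, -9]
ROT     → [12, 7, -9, -16]
POP     → [12, 7, -9]
MUL     → [12, -63]
ROT  — needs 3 operands, stack has 2 → underflow

15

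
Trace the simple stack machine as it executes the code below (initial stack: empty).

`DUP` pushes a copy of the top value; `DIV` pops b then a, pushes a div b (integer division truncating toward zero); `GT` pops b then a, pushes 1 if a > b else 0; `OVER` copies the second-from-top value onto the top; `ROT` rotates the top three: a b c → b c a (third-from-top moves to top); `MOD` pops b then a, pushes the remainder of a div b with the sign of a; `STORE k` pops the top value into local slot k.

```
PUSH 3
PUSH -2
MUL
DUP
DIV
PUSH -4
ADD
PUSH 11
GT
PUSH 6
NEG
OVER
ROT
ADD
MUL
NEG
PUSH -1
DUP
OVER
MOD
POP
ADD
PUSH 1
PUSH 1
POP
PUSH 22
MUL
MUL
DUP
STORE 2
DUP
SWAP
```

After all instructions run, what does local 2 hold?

PUSH 3  → 3
PUSH -2 → 3 -2
MUL     → -6
DUP     → -6 -6
DIV     → 1
PUSH -4 → 1 -4
ADD     → -3
PUSH 11 → -3 11
GT      → 0
PUSH 6  → 0 6
NEG     → 0 -6
OVER    → 0 -6 0
ROT     → -6 0 0
ADD     → -6 0
MUL     → 0
NEG     → 0
PUSH -1 → 0 -1
DUP     → 0 -1 -1
OVER    → 0 -1 -1 -1
MOD     → 0 -1 0
POP     → 0 -1
ADD     → -1
PUSH 1  → -1 1
PUSH 1  → -1 1 1
POP     → -1 1
PUSH 22 → -1 1 22
MUL     → -1 22
MUL     → -22
DUP     → -22 -22
STORE 2 → -22
DUP     → -22 -22
SWAP    → -22 -22

-22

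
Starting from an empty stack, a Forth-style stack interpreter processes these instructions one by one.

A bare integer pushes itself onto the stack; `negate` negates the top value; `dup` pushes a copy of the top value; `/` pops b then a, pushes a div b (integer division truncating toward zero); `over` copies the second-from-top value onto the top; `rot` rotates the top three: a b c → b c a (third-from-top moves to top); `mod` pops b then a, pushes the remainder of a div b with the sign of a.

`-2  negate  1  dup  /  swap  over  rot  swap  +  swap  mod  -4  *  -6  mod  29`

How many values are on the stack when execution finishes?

-2     → -2
negate → 2
1      → 2 1
dup    → 2 1 1
/      → 2 1
swap   → 1 2
over   → 1 2 1
rot    → 2 1 1
swap   → 2 1 1
+      → 2 2
swap   → 2 2
mod    → 0
-4     → 0 -4
*      → 0
-6     → 0 -6
mod    → 0
29     → 0 29

2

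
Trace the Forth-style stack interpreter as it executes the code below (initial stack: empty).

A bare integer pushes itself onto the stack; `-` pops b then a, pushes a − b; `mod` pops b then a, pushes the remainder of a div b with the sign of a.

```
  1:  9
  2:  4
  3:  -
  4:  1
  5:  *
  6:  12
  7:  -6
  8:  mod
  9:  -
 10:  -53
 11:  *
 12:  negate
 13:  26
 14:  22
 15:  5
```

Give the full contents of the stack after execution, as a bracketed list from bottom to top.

9      -> [9]
4      -> [9, 4]
-      -> [5]
1      -> [5, 1]
*      -> [5]
12     -> [5, 12]
-6     -> [5, 12, -6]
mod    -> [5, 0]
-      -> [5]
-53    -> [5, -53]
*      -> [-265]
negate -> [265]
26     -> [265, 26]
22     -> [265, 26, 22]
5      -> [265, 26, 22, 5]

[265, 26, 22, 5]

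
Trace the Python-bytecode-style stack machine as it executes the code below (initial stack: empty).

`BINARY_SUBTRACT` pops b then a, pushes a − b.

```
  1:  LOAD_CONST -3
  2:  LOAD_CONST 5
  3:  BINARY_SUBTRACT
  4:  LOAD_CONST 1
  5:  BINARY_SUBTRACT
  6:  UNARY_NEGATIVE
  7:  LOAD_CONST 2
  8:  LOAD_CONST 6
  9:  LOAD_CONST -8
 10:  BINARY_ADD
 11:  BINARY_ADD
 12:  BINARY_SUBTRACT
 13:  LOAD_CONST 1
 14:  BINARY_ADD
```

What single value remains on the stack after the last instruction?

LOAD_CONST -3   -> -3
LOAD_CONST 5    -> -3 5
BINARY_SUBTRACT -> -8
LOAD_CONST 1    -> -8 1
BINARY_SUBTRACT -> -9
UNARY_NEGATIVE  -> 9
LOAD_CONST 2    -> 9 2
LOAD_CONST 6    -> 9 2 6
LOAD_CONST -8   -> 9 2 6 -8
BINARY_ADD      -> 9 2 -2
BINARY_ADD      -> 9 0
BINARY_SUBTRACT -> 9
LOAD_CONST 1    -> 9 1
BINARY_ADD      -> 10

10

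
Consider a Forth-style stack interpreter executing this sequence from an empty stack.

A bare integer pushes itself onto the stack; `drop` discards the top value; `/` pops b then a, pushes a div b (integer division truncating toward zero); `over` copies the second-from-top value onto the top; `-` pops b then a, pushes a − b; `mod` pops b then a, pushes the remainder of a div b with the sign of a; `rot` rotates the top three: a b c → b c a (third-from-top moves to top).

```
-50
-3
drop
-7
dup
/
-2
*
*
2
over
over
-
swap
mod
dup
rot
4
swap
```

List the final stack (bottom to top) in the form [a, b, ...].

-50  : -50
-3   : -50 -3
drop : -50
-7   : -50 -7
dup  : -50 -7 -7
/    : -50 1
-2   : -50 1 -2
*    : -50 -2
*    : 100
2    : 100 2
over : 100 2 100
over : 100 2 100 2
-    : 100 2 98
swap : 100 98 2
mod  : 100 0
dup  : 100 0 0
rot  : 0 0 100
4    : 0 0 100 4
swap : 0 0 4 100

[0, 0, 4, 100]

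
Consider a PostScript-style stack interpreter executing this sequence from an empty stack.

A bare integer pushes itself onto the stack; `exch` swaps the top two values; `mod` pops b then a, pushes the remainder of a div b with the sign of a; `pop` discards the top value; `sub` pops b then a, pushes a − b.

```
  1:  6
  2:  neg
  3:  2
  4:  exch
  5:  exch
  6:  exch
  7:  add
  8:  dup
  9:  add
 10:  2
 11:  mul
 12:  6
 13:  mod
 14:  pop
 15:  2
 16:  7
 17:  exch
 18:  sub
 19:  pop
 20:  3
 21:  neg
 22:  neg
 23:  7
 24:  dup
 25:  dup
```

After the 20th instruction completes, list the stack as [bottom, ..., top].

6     [6]
neg   [-6]
2     [-6, 2]
exch  [2, -6]
exch  [-6, 2]
exch  [2, -6]
add   [-4]
dup   [-4, -4]
add   [-8]
2     [-8, 2]
mul   [-16]
6     [-16, 6]
mod   [-4]
pop   []
2     [2]
7     [2, 7]
exch  [7, 2]
sub   [5]
pop   []
3     [3]

[3]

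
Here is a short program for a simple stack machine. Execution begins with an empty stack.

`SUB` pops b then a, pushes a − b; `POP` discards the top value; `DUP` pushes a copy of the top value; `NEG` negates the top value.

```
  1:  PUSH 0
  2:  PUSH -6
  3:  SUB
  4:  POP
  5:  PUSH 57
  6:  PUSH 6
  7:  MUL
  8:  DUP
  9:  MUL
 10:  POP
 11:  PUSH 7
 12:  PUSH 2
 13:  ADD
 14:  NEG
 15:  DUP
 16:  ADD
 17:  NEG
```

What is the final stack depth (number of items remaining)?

PUSH 0  -> [0]
PUSH -6 -> [0, -6]
SUB     -> [6]
POP     -> []
PUSH 57 -> [57]
PUSH 6  -> [57, 6]
MUL     -> [342]
DUP     -> [342, 342]
MUL     -> [116964]
POP     -> []
PUSH 7  -> [7]
PUSH 2  -> [7, 2]
ADD     -> [9]
NEG     -> [-9]
DUP     -> [-9, -9]
ADD     -> [-18]
NEG     -> [18]

1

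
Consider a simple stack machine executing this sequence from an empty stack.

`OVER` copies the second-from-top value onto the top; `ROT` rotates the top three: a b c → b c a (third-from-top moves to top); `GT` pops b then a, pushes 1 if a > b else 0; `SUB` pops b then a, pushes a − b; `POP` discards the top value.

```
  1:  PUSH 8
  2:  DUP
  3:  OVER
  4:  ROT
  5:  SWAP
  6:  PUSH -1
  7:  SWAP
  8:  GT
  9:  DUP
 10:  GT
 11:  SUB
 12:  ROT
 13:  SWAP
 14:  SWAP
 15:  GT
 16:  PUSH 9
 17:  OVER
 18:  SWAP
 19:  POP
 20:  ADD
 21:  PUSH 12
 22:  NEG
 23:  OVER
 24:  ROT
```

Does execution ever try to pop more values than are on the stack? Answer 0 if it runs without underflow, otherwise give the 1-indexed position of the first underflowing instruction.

12

PUSH 8   8
DUP      8 8
OVER     8 8 8
ROT      8 8 8
SWAP     8 8 8
PUSH -1  8 8 8 -1
SWAP     8 8 -1 8
GT       8 8 0
DUP      8 8 0 0
GT       8 8 0
SUB      8 8
ROT  — needs 3 operands, stack has 2 → underflow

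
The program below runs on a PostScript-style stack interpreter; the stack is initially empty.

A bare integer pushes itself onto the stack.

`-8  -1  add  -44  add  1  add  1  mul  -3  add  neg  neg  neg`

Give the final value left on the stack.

55

-8   -8
-1   -8 -1
add  -9
-44  -9 -44
add  -53
1    -53 1
add  -52
1    -52 1
mul  -52
-3   -52 -3
add  -55
neg  55
neg  -55
neg  55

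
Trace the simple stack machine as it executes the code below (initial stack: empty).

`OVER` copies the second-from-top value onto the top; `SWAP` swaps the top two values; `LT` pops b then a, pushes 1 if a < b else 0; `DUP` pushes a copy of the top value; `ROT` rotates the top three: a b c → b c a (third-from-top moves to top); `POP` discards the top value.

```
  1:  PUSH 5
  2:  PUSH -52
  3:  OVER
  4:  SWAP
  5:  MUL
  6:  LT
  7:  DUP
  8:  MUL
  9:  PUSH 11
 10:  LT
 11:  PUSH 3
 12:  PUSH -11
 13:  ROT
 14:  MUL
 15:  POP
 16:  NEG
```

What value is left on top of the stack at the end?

-3

PUSH 5   -> 5
PUSH -52 -> 5 -52
OVER     -> 5 -52 5
SWAP     -> 5 5 -52
MUL      -> 5 -260
LT       -> 0
DUP      -> 0 0
MUL      -> 0
PUSH 11  -> 0 11
LT       -> 1
PUSH 3   -> 1 3
PUSH -11 -> 1 3 -11
ROT      -> 3 -11 1
MUL      -> 3 -11
POP      -> 3
NEG      -> -3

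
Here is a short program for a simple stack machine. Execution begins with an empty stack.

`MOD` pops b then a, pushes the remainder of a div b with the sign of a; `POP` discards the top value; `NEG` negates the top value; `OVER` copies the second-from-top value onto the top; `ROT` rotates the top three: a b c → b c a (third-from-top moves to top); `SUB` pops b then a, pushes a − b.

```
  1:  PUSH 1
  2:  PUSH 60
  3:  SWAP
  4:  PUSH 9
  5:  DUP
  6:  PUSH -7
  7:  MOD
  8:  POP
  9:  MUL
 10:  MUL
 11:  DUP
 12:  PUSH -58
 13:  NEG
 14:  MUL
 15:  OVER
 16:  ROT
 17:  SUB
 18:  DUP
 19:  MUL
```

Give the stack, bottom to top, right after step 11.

PUSH 1   1
PUSH 60  1 60
SWAP     60 1
PUSH 9   60 1 9
DUP      60 1 9 9
PUSH -7  60 1 9 9 -7
MOD      60 1 9 2
POP      60 1 9
MUL      60 9
MUL      540
DUP      540 540

[540, 540]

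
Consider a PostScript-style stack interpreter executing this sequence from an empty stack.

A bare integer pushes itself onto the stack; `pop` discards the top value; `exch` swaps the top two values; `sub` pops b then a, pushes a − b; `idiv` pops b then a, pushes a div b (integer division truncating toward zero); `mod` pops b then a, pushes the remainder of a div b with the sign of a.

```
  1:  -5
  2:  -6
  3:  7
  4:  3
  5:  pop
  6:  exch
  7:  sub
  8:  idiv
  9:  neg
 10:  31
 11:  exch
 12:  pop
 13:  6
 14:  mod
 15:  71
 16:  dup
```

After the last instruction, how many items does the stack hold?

3

-5   → -5
-6   → -5 -6
7    → -5 -6 7
3    → -5 -6 7 3
pop  → -5 -6 7
exch → -5 7 -6
sub  → -5 13
idiv → 0
neg  → 0
31   → 0 31
exch → 31 0
pop  → 31
6    → 31 6
mod  → 1
71   → 1 71
dup  → 1 71 71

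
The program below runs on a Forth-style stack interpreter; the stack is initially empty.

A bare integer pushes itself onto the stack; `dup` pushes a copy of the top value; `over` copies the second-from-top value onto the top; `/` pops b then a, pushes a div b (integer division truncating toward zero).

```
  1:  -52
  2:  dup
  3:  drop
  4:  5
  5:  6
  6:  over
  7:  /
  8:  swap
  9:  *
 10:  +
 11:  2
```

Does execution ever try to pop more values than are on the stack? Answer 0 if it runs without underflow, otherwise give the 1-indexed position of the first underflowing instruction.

0

-52   [-52]
dup   [-52, -52]
drop  [-52]
5     [-52, 5]
6     [-52, 5, 6]
over  [-52, 5, 6, 5]
/     [-52, 5, 1]
swap  [-52, 1, 5]
*     [-52, 5]
+     [-47]
2     [-47, 2]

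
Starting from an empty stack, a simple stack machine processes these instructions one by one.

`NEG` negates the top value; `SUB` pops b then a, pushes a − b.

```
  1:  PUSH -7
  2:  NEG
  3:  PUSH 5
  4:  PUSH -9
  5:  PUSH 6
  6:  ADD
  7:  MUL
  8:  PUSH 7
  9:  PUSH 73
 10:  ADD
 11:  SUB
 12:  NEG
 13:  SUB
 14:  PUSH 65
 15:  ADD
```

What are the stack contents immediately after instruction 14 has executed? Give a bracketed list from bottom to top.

[-88, 65]

PUSH -7 → [-7]
NEG     → [7]
PUSH 5  → [7, 5]
PUSH -9 → [7, 5, -9]
PUSH 6  → [7, 5, -9, 6]
ADD     → [7, 5, -3]
MUL     → [7, -15]
PUSH 7  → [7, -15, 7]
PUSH 73 → [7, -15, 7, 73]
ADD     → [7, -15, 80]
SUB     → [7, -95]
NEG     → [7, 95]
SUB     → [-88]
PUSH 65 → [-88, 65]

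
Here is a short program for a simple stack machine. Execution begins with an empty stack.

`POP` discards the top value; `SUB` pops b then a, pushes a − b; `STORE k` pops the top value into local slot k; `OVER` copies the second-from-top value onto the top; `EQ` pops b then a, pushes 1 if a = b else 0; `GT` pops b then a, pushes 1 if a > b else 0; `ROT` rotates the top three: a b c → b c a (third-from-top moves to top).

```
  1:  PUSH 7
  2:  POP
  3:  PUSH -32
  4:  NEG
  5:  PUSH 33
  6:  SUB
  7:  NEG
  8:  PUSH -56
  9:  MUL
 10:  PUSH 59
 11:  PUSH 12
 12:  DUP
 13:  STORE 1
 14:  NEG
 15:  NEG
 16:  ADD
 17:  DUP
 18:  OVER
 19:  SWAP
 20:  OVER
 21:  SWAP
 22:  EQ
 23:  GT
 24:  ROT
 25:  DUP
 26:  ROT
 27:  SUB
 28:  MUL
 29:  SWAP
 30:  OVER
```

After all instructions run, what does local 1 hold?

12

PUSH 7   : [7]
POP      : []
PUSH -32 : [-32]
NEG      : [32]
PUSH 33  : [32, 33]
SUB      : [-1]
NEG      : [1]
PUSH -56 : [1, -56]
MUL      : [-56]
PUSH 59  : [-56, 59]
PUSH 12  : [-56, 59, 12]
DUP      : [-56, 59, 12, 12]
STORE 1  : [-56, 59, 12]
NEG      : [-56, 59, -12]
NEG      : [-56, 59, 12]
ADD      : [-56, 71]
DUP      : [-56, 71, 71]
OVER     : [-56, 71, 71, 71]
SWAP     : [-56, 71, 71, 71]
OVER     : [-56, 71, 71, 71, 71]
SWAP     : [-56, 71, 71, 71, 71]
EQ       : [-56, 71, 71, 1]
GT       : [-56, 71, 1]
ROT      : [71, 1, -56]
DUP      : [71, 1, -56, -56]
ROT      : [71, -56, -56, 1]
SUB      : [71, -56, -57]
MUL      : [71, 3192]
SWAP     : [3192, 71]
OVER     : [3192, 71, 3192]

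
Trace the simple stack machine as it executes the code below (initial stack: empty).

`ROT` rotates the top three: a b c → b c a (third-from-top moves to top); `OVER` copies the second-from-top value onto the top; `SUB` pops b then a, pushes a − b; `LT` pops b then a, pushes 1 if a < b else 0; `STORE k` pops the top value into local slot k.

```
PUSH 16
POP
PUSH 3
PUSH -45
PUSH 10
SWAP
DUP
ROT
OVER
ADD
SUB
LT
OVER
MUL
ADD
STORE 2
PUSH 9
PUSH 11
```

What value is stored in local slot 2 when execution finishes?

PUSH 16  → [16]
POP      → []
PUSH 3   → [3]
PUSH -45 → [3, -45]
PUSH 10  → [3, -45, 10]
SWAP     → [3, 10, -45]
DUP      → [3, 10, -45, -45]
ROT      → [3, -45, -45, 10]
OVER     → [3, -45, -45, 10, -45]
ADD      → [3, -45, -45, -35]
SUB      → [3, -45, -10]
LT       → [3, 1]
OVER     → [3, 1, 3]
MUL      → [3, 3]
ADD      → [6]
STORE 2  → []
PUSH 9   → [9]
PUSH 11  → [9, 11]

6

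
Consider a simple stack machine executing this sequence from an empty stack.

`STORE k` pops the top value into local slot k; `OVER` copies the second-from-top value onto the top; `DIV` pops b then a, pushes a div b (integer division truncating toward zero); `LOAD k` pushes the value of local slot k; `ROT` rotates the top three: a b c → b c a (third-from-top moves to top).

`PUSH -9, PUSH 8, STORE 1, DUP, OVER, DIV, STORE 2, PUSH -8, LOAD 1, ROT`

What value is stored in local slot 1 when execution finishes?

8

PUSH -9 -> [-9]
PUSH 8  -> [-9, 8]
STORE 1 -> [-9]
DUP     -> [-9, -9]
OVER    -> [-9, -9, -9]
DIV     -> [-9, 1]
STORE 2 -> [-9]
PUSH -8 -> [-9, -8]
LOAD 1  -> [-9, -8, 8]
ROT     -> [-8, 8, -9]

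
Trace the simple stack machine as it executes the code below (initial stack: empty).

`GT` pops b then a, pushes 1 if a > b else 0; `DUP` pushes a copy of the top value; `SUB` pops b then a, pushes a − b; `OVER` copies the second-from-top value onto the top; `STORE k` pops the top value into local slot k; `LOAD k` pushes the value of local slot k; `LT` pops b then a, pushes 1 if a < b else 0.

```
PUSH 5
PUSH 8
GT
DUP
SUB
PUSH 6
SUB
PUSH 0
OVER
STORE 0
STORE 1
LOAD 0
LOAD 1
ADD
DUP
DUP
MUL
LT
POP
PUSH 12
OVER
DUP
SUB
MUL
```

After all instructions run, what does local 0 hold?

-6

PUSH 5   5
PUSH 8   5 8
GT       0
DUP      0 0
SUB      0
PUSH 6   0 6
SUB      -6
PUSH 0   -6 0
OVER     -6 0 -6
STORE 0  -6 0
STORE 1  -6
LOAD 0   -6 -6
LOAD 1   -6 -6 0
ADD      -6 -6
DUP      -6 -6 -6
DUP      -6 -6 -6 -6
MUL      -6 -6 36
LT       -6 1
POP      -6
PUSH 12  -6 12
OVER     -6 12 -6
DUP      -6 12 -6 -6
SUB      -6 12 0
MUL      -6 0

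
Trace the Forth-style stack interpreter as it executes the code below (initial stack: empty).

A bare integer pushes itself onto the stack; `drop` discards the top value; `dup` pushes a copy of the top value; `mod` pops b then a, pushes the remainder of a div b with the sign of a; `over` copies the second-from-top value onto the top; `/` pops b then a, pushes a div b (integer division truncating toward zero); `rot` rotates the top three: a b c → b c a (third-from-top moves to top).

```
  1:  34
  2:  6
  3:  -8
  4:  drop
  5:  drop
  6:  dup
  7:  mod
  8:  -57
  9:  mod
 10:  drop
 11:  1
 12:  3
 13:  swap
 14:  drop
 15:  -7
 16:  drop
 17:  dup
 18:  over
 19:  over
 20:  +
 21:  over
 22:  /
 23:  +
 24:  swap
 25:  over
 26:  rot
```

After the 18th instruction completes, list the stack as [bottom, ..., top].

[3, 3, 3]

34   -> 34
6    -> 34 6
-8   -> 34 6 -8
drop -> 34 6
drop -> 34
dup  -> 34 34
mod  -> 0
-57  -> 0 -57
mod  -> 0
drop -> (empty)
1    -> 1
3    -> 1 3
swap -> 3 1
drop -> 3
-7   -> 3 -7
drop -> 3
dup  -> 3 3
over -> 3 3 3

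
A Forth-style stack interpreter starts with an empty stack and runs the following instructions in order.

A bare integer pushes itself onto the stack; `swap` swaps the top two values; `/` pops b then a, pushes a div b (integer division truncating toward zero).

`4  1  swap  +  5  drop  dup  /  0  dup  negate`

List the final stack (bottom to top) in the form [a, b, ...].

4      -> [4]
1      -> [4, 1]
swap   -> [1, 4]
+      -> [5]
5      -> [5, 5]
drop   -> [5]
dup    -> [5, 5]
/      -> [1]
0      -> [1, 0]
dup    -> [1, 0, 0]
negate -> [1, 0, 0]

[1, 0, 0]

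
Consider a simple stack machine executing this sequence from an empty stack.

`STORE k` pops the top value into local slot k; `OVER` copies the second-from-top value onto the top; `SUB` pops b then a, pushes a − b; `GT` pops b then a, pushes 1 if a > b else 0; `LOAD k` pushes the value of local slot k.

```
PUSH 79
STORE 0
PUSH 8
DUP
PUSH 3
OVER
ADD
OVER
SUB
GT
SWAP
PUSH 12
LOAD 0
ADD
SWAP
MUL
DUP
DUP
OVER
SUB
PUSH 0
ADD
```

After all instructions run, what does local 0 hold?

PUSH 79 -> [79]
STORE 0 -> []
PUSH 8  -> [8]
DUP     -> [8, 8]
PUSH 3  -> [8, 8, 3]
OVER    -> [8, 8, 3, 8]
ADD     -> [8, 8, 11]
OVER    -> [8, 8, 11, 8]
SUB     -> [8, 8, 3]
GT      -> [8, 1]
SWAP    -> [1, 8]
PUSH 12 -> [1, 8, 12]
LOAD 0  -> [1, 8, 12, 79]
ADD     -> [1, 8, 91]
SWAP    -> [1, 91, 8]
MUL     -> [1, 728]
DUP     -> [1, 728, 728]
DUP     -> [1, 728, 728, 728]
OVER    -> [1, 728, 728, 728, 728]
SUB     -> [1, 728, 728, 0]
PUSH 0  -> [1, 728, 728, 0, 0]
ADD     -> [1, 728, 728, 0]

79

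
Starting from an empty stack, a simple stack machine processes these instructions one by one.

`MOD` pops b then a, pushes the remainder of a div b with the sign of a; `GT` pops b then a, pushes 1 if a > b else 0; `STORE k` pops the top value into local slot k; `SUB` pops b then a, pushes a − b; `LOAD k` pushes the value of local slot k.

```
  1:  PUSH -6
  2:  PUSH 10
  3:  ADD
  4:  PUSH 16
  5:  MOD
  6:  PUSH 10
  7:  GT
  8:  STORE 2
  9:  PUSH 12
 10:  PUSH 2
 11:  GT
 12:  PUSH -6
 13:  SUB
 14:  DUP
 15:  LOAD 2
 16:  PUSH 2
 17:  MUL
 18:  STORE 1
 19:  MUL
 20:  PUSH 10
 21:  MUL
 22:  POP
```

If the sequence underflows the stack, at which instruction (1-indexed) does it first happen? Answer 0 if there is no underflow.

0

PUSH -6 -> [-6]
PUSH 10 -> [-6, 10]
ADD     -> [4]
PUSH 16 -> [4, 16]
MOD     -> [4]
PUSH 10 -> [4, 10]
GT      -> [0]
STORE 2 -> []
PUSH 12 -> [12]
PUSH 2  -> [12, 2]
GT      -> [1]
PUSH -6 -> [1, -6]
SUB     -> [7]
DUP     -> [7, 7]
LOAD 2  -> [7, 7, 0]
PUSH 2  -> [7, 7, 0, 2]
MUL     -> [7, 7, 0]
STORE 1 -> [7, 7]
MUL     -> [49]
PUSH 10 -> [49, 10]
MUL     -> [490]
POP     -> []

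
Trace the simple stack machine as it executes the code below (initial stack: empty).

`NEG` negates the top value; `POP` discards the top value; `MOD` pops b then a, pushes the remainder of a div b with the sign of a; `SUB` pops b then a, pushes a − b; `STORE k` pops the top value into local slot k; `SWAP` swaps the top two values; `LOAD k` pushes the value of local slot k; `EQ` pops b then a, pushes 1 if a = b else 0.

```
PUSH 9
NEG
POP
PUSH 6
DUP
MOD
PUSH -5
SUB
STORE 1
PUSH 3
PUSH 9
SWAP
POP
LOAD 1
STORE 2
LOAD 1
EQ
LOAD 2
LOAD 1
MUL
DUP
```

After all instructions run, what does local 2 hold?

5

PUSH 9  → 9
NEG     → -9
POP     → (empty)
PUSH 6  → 6
DUP     → 6 6
MOD     → 0
PUSH -5 → 0 -5
SUB     → 5
STORE 1 → (empty)
PUSH 3  → 3
PUSH 9  → 3 9
SWAP    → 9 3
POP     → 9
LOAD 1  → 9 5
STORE 2 → 9
LOAD 1  → 9 5
EQ      → 0
LOAD 2  → 0 5
LOAD 1  → 0 5 5
MUL     → 0 25
DUP     → 0 25 25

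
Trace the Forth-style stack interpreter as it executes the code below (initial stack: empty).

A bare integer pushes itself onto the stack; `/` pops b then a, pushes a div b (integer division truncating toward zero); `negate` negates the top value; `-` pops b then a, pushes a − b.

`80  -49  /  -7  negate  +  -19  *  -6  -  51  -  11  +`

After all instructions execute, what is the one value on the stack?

80      [80]
-49     [80, -49]
/       [-1]
-7      [-1, -7]
negate  [-1, 7]
+       [6]
-19     [6, -19]
*       [-114]
-6      [-114, -6]
-       [-108]
51      [-108, 51]
-       [-159]
11      [-159, 11]
+       [-148]

-148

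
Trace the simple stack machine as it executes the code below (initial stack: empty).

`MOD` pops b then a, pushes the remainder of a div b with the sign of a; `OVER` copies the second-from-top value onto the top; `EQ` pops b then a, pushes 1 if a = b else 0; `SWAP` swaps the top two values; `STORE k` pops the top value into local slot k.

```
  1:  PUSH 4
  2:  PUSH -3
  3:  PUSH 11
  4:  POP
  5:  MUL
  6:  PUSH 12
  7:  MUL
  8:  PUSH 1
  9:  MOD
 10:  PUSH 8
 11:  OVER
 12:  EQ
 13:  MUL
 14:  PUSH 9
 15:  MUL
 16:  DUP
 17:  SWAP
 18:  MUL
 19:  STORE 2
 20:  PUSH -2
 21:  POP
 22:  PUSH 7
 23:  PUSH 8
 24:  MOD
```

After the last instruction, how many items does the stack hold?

1

PUSH 4  → 4
PUSH -3 → 4 -3
PUSH 11 → 4 -3 11
POP     → 4 -3
MUL     → -12
PUSH 12 → -12 12
MUL     → -144
PUSH 1  → -144 1
MOD     → 0
PUSH 8  → 0 8
OVER    → 0 8 0
EQ      → 0 0
MUL     → 0
PUSH 9  → 0 9
MUL     → 0
DUP     → 0 0
SWAP    → 0 0
MUL     → 0
STORE 2 → (empty)
PUSH -2 → -2
POP     → (empty)
PUSH 7  → 7
PUSH 8  → 7 8
MOD     → 7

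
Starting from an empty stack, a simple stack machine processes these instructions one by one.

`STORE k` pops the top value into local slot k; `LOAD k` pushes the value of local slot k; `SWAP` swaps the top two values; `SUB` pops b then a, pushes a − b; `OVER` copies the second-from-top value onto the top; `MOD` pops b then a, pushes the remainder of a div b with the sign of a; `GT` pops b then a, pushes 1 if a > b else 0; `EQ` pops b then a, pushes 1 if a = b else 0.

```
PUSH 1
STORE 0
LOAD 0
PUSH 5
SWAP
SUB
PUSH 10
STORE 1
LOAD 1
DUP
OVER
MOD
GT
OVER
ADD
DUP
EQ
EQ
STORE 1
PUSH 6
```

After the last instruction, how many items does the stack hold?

1

PUSH 1  -> 1
STORE 0 -> (empty)
LOAD 0  -> 1
PUSH 5  -> 1 5
SWAP    -> 5 1
SUB     -> 4
PUSH 10 -> 4 10
STORE 1 -> 4
LOAD 1  -> 4 10
DUP     -> 4 10 10
OVER    -> 4 10 10 10
MOD     -> 4 10 0
GT      -> 4 1
OVER    -> 4 1 4
ADD     -> 4 5
DUP     -> 4 5 5
EQ      -> 4 1
EQ      -> 0
STORE 1 -> (empty)
PUSH 6  -> 6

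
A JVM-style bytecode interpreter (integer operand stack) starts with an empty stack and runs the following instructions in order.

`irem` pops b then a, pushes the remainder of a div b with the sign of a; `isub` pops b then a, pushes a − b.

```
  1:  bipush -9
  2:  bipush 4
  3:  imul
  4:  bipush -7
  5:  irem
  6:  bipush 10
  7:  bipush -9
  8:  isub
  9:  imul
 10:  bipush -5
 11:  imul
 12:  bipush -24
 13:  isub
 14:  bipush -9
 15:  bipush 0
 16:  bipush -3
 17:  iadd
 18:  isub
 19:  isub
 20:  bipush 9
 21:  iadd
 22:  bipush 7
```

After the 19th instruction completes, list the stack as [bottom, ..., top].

[125]

bipush -9  -> [-9]
bipush 4   -> [-9, 4]
imul       -> [-36]
bipush -7  -> [-36, -7]
irem       -> [-1]
bipush 10  -> [-1, 10]
bipush -9  -> [-1, 10, -9]
isub       -> [-1, 19]
imul       -> [-19]
bipush -5  -> [-19, -5]
imul       -> [95]
bipush -24 -> [95, -24]
isub       -> [119]
bipush -9  -> [119, -9]
bipush 0   -> [119, -9, 0]
bipush -3  -> [119, -9, 0, -3]
iadd       -> [119, -9, -3]
isub       -> [119, -6]
isub       -> [125]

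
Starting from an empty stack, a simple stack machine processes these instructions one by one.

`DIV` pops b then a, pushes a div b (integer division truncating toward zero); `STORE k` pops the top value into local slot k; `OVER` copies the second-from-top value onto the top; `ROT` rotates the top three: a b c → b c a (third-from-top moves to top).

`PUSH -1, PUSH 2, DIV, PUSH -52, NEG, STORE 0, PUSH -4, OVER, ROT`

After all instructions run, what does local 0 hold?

PUSH -1  -> [-1]
PUSH 2   -> [-1, 2]
DIV      -> [0]
PUSH -52 -> [0, -52]
NEG      -> [0, 52]
STORE 0  -> [0]
PUSH -4  -> [0, -4]
OVER     -> [0, -4, 0]
ROT      -> [-4, 0, 0]

52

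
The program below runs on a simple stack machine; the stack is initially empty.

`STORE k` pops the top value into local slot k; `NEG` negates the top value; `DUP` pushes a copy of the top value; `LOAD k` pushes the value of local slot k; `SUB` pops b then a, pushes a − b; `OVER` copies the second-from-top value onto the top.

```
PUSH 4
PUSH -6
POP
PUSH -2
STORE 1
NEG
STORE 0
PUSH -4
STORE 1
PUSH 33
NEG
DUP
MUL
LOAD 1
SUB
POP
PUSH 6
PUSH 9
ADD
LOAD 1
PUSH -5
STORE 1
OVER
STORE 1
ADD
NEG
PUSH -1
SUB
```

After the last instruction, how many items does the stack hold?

1

PUSH 4   4
PUSH -6  4 -6
POP      4
PUSH -2  4 -2
STORE 1  4
NEG      -4
STORE 0  (empty)
PUSH -4  -4
STORE 1  (empty)
PUSH 33  33
NEG      -33
DUP      -33 -33
MUL      1089
LOAD 1   1089 -4
SUB      1093
POP      (empty)
PUSH 6   6
PUSH 9   6 9
ADD      15
LOAD 1   15 -4
PUSH -5  15 -4 -5
STORE 1  15 -4
OVER     15 -4 15
STORE 1  15 -4
ADD      11
NEG      -11
PUSH -1  -11 -1
SUB      -10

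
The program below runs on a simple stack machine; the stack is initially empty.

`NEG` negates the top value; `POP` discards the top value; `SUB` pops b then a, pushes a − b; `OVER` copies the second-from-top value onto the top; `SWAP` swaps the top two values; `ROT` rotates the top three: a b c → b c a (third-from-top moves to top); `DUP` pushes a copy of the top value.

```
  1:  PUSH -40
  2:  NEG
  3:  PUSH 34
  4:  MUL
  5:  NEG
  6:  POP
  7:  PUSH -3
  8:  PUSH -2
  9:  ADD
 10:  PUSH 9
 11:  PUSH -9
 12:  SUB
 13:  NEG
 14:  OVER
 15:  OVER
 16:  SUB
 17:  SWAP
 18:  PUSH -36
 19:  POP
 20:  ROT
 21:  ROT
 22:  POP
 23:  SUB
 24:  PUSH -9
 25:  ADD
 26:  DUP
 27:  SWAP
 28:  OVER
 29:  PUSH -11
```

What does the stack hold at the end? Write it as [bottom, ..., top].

PUSH -40 → -40
NEG      → 40
PUSH 34  → 40 34
MUL      → 1360
NEG      → -1360
POP      → (empty)
PUSH -3  → -3
PUSH -2  → -3 -2
ADD      → -5
PUSH 9   → -5 9
PUSH -9  → -5 9 -9
SUB      → -5 18
NEG      → -5 -18
OVER     → -5 -18 -5
OVER     → -5 -18 -5 -18
SUB      → -5 -18 13
SWAP     → -5 13 -18
PUSH -36 → -5 13 -18 -36
POP      → -5 13 -18
ROT      → 13 -18 -5
ROT      → -18 -5 13
POP      → -18 -5
SUB      → -13
PUSH -9  → -13 -9
ADD      → -22
DUP      → -22 -22
SWAP     → -22 -22
OVER     → -22 -22 -22
PUSH -11 → -22 -22 -22 -11

[-22, -22, -22, -11]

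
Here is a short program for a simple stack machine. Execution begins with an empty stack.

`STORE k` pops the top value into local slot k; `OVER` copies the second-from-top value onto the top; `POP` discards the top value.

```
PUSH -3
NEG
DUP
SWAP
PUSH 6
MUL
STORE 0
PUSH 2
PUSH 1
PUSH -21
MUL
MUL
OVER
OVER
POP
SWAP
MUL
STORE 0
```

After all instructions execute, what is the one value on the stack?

3

PUSH -3  -> -3
NEG      -> 3
DUP      -> 3 3
SWAP     -> 3 3
PUSH 6   -> 3 3 6
MUL      -> 3 18
STORE 0  -> 3
PUSH 2   -> 3 2
PUSH 1   -> 3 2 1
PUSH -21 -> 3 2 1 -21
MUL      -> 3 2 -21
MUL      -> 3 -42
OVER     -> 3 -42 3
OVER     -> 3 -42 3 -42
POP      -> 3 -42 3
SWAP     -> 3 3 -42
MUL      -> 3 -126
STORE 0  -> 3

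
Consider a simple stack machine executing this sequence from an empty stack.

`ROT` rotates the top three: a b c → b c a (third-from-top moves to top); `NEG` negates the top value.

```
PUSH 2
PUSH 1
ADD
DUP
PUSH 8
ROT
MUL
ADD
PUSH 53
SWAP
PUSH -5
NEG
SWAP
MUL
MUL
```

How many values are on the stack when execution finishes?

1

PUSH 2  : [2]
PUSH 1  : [2, 1]
ADD     : [3]
DUP     : [3, 3]
PUSH 8  : [3, 3, 8]
ROT     : [3, 8, 3]
MUL     : [3, 24]
ADD     : [27]
PUSH 53 : [27, 53]
SWAP    : [53, 27]
PUSH -5 : [53, 27, -5]
NEG     : [53, 27, 5]
SWAP    : [53, 5, 27]
MUL     : [53, 135]
MUL     : [7155]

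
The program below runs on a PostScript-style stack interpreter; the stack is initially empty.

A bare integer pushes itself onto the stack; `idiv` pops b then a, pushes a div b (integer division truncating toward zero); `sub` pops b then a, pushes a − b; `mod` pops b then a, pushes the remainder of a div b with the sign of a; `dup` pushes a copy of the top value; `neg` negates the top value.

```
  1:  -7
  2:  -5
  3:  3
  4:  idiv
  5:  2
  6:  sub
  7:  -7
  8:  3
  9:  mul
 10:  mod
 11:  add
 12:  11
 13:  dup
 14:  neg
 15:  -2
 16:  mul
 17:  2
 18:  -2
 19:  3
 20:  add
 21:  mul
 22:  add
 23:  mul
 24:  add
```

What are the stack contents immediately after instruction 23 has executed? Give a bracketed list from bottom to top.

-7   → -7
-5   → -7 -5
3    → -7 -5 3
idiv → -7 -1
2    → -7 -1 2
sub  → -7 -3
-7   → -7 -3 -7
3    → -7 -3 -7 3
mul  → -7 -3 -21
mod  → -7 -3
add  → -10
11   → -10 11
dup  → -10 11 11
neg  → -10 11 -11
-2   → -10 11 -11 -2
mul  → -10 11 22
2    → -10 11 22 2
-2   → -10 11 22 2 -2
3    → -10 11 22 2 -2 3
add  → -10 11 22 2 1
mul  → -10 11 22 2
add  → -10 11 24
mul  → -10 264

[-10, 264]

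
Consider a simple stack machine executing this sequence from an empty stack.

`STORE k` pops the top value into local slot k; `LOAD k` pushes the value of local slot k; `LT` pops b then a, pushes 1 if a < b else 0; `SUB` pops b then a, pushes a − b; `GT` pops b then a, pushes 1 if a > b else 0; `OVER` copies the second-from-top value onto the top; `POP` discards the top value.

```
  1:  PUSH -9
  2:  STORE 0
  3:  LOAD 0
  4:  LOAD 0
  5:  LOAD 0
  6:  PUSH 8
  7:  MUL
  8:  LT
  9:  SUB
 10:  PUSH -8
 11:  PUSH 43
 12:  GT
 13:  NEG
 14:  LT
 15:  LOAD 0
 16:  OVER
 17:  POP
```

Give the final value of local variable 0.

PUSH -9 : [-9]
STORE 0 : []
LOAD 0  : [-9]
LOAD 0  : [-9, -9]
LOAD 0  : [-9, -9, -9]
PUSH 8  : [-9, -9, -9, 8]
MUL     : [-9, -9, -72]
LT      : [-9, 0]
SUB     : [-9]
PUSH -8 : [-9, -8]
PUSH 43 : [-9, -8, 43]
GT      : [-9, 0]
NEG     : [-9, 0]
LT      : [1]
LOAD 0  : [1, -9]
OVER    : [1, -9, 1]
POP     : [1, -9]

-9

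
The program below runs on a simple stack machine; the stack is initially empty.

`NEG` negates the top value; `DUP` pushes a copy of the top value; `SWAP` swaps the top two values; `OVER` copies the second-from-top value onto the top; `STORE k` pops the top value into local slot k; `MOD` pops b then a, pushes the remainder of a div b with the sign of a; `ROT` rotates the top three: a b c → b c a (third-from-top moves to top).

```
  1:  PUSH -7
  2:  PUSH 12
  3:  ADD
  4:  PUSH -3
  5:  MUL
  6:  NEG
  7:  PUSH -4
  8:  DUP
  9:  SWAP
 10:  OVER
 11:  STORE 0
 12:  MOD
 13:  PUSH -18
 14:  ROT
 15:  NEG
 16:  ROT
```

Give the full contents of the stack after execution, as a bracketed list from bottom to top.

[-18, -15, 0]

PUSH -7  : [-7]
PUSH 12  : [-7, 12]
ADD      : [5]
PUSH -3  : [5, -3]
MUL      : [-15]
NEG      : [15]
PUSH -4  : [15, -4]
DUP      : [15, -4, -4]
SWAP     : [15, -4, -4]
OVER     : [15, -4, -4, -4]
STORE 0  : [15, -4, -4]
MOD      : [15, 0]
PUSH -18 : [15, 0, -18]
ROT      : [0, -18, 15]
NEG      : [0, -18, -15]
ROT      : [-18, -15, 0]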